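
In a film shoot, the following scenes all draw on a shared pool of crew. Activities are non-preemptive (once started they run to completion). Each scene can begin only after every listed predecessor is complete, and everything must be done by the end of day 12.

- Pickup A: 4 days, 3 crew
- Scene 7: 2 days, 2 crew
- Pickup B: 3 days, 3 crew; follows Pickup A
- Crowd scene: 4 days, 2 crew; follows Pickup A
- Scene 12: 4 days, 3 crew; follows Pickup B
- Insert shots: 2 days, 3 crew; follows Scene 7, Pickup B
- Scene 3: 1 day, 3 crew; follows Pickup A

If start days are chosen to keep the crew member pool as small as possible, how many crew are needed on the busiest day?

Early-start (Pickup A@1, Scene 7@1, Pickup B@5, Crowd scene@5, Scene 12@8, Insert shots@8, Scene 3@5) gives peak 8: d1:5  d2:5  d3:3  d4:3  d5:8  d6:5  d7:5  d8:8  d9:6  d10:3  d11:3  d12:0.
Shift Insert shots→9, Scene 3→11.
Schedule Pickup A@1, Scene 7@1, Pickup B@5, Crowd scene@5, Scene 12@8, Insert shots@9, Scene 3@11: d1:5  d2:5  d3:3  d4:3  d5:5  d6:5  d7:5  d8:5  d9:6  d10:6  d11:6  d12:0 — peak 6.

6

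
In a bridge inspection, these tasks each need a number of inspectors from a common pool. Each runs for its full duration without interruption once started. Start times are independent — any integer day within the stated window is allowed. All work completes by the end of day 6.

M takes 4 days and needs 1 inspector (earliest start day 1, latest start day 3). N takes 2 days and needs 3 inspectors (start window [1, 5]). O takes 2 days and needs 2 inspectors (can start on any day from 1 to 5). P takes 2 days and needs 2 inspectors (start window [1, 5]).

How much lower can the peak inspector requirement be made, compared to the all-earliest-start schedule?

5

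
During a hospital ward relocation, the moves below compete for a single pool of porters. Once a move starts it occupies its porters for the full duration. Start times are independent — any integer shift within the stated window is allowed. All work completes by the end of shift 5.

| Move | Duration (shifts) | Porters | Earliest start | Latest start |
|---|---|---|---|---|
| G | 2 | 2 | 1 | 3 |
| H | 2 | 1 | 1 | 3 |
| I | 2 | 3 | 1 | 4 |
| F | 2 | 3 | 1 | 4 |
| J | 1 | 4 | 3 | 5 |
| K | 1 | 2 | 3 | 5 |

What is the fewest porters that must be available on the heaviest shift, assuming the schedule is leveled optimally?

Early-start (G@1, H@1, I@1, F@1, J@3, K@3) gives peak 9: s1:9  s2:9  s3:6  s4:0  s5:0.
Shift H→3, F→4, K→5.
Schedule G@1, H@3, I@1, F@4, J@3, K@5: s1:5  s2:5  s3:5  s4:4  s5:5 — peak 5.
Total porter-shifts = 24 over 5 shifts ⇒ peak ≥ ⌈24/5⌉ = 5, so 5 is optimal.

5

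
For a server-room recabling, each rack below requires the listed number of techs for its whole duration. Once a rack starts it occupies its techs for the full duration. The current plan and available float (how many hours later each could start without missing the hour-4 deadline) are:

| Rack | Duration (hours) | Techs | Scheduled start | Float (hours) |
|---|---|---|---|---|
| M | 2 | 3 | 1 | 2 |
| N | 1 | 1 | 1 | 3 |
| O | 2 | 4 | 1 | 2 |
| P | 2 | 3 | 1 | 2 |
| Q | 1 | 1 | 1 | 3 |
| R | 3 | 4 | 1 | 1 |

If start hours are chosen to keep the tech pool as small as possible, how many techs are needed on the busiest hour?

10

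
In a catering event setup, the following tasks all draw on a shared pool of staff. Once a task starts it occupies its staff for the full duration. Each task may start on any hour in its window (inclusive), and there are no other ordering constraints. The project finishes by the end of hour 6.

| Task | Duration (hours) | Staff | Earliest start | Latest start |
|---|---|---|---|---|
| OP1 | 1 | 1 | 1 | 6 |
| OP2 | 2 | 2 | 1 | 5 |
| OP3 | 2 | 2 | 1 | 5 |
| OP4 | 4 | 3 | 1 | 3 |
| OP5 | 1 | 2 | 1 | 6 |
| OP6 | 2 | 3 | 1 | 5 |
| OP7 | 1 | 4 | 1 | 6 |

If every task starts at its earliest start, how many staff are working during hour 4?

3

At early start, hour 4 has: OP4.
Demand: 3 = 3.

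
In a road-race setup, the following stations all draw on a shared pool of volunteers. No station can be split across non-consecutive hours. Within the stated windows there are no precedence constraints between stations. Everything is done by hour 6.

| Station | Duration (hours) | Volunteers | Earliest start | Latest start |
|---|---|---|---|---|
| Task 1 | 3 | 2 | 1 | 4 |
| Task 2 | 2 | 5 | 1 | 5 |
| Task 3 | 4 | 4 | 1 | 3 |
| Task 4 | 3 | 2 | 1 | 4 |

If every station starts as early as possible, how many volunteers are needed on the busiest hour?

13

Early-start schedule: Task 1@1, Task 2@1, Task 3@1, Task 4@1.
Load per hour: hour 1: 13, hour 2: 13, hour 3: 8, hour 4: 4, hour 5: 0, hour 6: 0.
Peak is 13.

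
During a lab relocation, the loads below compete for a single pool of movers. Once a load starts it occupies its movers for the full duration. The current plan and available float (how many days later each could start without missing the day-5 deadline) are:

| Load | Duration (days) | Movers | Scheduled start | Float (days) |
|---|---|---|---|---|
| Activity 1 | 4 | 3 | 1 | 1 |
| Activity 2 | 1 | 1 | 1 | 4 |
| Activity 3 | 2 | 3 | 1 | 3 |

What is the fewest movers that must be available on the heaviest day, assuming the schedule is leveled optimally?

6

Early-start (Activity 1@1, Activity 2@1, Activity 3@1) gives peak 7: d1:7  d2:6  d3:3  d4:3  d5:0.
Shift Activity 3→2.
Schedule Activity 1@1, Activity 2@1, Activity 3@2: d1:4  d2:6  d3:6  d4:3  d5:0 — peak 6.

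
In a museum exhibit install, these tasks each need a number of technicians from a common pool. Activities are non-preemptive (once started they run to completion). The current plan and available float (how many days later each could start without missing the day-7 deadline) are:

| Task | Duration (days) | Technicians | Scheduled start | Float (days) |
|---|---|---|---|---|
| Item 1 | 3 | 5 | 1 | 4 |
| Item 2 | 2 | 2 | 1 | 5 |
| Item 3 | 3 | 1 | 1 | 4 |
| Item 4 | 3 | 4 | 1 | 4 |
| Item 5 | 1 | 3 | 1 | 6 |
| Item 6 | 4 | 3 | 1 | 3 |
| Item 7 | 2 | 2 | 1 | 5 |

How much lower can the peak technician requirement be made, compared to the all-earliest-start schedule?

12

Early-start peak: d1:20  d2:17  d3:13  d4:3  d5:0  d6:0  d7:0 ⇒ 20.
Leveled (Item 1@1, Item 2@1, Item 3@1, Item 4@5, Item 5@4, Item 6@4, Item 7@3): d1:8  d2:8  d3:8  d4:8  d5:7  d6:7  d7:7 ⇒ 8.
Reduction 20 − 8 = 12.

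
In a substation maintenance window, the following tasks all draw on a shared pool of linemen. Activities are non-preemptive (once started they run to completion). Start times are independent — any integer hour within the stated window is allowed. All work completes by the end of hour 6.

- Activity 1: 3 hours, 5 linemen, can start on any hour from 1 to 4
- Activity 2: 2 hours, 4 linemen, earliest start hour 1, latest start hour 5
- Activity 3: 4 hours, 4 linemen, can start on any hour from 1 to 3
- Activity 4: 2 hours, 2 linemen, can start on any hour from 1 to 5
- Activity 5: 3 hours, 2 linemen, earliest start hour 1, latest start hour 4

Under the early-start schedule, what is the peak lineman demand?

17

Early-start schedule: Activity 1@1, Activity 2@1, Activity 3@1, Activity 4@1, Activity 5@1.
Load per hour: hour 1: 17, hour 2: 17, hour 3: 11, hour 4: 4, hour 5: 0, hour 6: 0.
Peak is 17.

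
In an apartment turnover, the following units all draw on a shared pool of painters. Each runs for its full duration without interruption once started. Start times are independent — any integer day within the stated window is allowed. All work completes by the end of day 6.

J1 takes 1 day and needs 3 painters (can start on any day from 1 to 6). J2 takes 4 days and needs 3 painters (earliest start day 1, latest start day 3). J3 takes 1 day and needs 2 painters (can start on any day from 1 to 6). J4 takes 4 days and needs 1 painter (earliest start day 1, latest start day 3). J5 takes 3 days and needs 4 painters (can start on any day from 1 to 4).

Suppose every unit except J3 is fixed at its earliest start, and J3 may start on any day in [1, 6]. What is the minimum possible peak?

11

J3@1: d1:13  d2:8  d3:8  d4:4  d5:0  d6:0 → peak 13
J3@2: d1:11  d2:10  d3:8  d4:4  d5:0  d6:0 → peak 11
J3@3: d1:11  d2:8  d3:10  d4:4  d5:0  d6:0 → peak 11
J3@4: d1:11  d2:8  d3:8  d4:6  d5:0  d6:0 → peak 11
J3@5: d1:11  d2:8  d3:8  d4:4  d5:2  d6:0 → peak 11
J3@6: d1:11  d2:8  d3:8  d4:4  d5:0  d6:2 → peak 11
Best is J3@2, peak 11.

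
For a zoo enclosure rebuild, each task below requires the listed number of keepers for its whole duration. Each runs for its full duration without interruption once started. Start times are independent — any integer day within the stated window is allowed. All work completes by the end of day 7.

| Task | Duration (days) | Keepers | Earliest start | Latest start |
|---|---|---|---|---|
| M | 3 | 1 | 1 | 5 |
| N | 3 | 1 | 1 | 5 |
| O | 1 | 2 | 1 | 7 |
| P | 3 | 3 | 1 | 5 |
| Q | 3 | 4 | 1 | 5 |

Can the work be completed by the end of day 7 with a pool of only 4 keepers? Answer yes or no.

Total keeper-days = 29; over 7 days the average is 29/7 > 4, so some day must exceed 4.

no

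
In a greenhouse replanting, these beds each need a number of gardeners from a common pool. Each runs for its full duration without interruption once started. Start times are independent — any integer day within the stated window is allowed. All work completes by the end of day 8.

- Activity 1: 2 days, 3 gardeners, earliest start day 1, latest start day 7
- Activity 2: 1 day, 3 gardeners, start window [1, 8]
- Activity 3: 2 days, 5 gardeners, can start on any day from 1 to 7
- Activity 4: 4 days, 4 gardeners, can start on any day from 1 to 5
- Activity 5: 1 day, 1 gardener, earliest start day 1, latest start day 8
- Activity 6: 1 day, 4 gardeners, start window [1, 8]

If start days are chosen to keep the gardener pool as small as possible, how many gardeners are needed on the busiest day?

Early-start (Activity 1@1, Activity 2@1, Activity 3@1, Activity 4@1, Activity 5@1, Activity 6@1) gives peak 20: d1:20  d2:12  d3:4  d4:4  d5:0  d6:0  d7:0  d8:0.
Shift Activity 3→3, Activity 4→5, Activity 6→2.
Schedule Activity 1@1, Activity 2@1, Activity 3@3, Activity 4@5, Activity 5@1, Activity 6@2: d1:7  d2:7  d3:5  d4:5  d5:4  d6:4  d7:4  d8:4 — peak 7.

7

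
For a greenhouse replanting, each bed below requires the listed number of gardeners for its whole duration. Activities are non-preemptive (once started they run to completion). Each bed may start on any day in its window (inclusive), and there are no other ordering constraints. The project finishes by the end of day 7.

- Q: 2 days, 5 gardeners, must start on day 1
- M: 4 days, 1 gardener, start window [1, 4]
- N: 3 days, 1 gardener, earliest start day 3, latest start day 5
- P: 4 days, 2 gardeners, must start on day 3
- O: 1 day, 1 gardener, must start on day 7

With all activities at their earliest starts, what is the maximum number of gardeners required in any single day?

Early-start schedule: Q@1, M@1, N@3, P@3, O@7.
Load per day: day 1: 6, day 2: 6, day 3: 4, day 4: 4, day 5: 3, day 6: 2, day 7: 1.
Peak is 6.

6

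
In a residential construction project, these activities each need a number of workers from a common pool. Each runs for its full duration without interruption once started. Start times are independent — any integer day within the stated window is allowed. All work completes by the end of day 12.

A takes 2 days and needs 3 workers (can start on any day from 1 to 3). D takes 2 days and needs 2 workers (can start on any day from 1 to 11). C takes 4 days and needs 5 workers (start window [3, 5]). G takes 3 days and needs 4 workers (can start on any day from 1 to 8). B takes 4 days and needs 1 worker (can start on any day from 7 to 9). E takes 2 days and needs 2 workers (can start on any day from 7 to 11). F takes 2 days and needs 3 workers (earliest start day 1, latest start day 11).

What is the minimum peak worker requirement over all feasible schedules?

5

Early-start (A@1, D@1, C@3, G@1, B@7, E@7, F@1) gives peak 12: d1:12  d2:12  d3:9  d4:5  d5:5  d6:5  d7:3  d8:3  d9:1  d10:1  d11:0  d12:0.
Shift G→7, E→10, F→11.
Schedule A@1, D@1, C@3, G@7, B@7, E@10, F@11: d1:5  d2:5  d3:5  d4:5  d5:5  d6:5  d7:5  d8:5  d9:5  d10:3  d11:5  d12:3 — peak 5.
Total worker-days = 56 over 12 days ⇒ peak ≥ ⌈56/12⌉ = 5, so 5 is optimal.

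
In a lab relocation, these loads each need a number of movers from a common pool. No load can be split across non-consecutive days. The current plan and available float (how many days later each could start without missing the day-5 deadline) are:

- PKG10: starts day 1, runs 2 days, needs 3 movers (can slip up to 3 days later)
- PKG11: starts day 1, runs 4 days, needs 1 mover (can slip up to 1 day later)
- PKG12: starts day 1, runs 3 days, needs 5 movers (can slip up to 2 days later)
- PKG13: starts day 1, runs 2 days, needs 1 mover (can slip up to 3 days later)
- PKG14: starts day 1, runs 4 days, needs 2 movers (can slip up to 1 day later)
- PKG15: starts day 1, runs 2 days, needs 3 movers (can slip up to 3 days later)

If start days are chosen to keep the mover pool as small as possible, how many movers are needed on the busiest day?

9

Early-start (PKG10@1, PKG11@1, PKG12@1, PKG13@1, PKG14@1, PKG15@1) gives peak 15: d1:15  d2:15  d3:8  d4:3  d5:0.
Shift PKG12→3, PKG13→3.
Schedule PKG10@1, PKG11@1, PKG12@3, PKG13@3, PKG14@1, PKG15@1: d1:9  d2:9  d3:9  d4:9  d5:5 — peak 9.
Total mover-days = 41 over 5 days ⇒ peak ≥ ⌈41/5⌉ = 9, so 9 is optimal.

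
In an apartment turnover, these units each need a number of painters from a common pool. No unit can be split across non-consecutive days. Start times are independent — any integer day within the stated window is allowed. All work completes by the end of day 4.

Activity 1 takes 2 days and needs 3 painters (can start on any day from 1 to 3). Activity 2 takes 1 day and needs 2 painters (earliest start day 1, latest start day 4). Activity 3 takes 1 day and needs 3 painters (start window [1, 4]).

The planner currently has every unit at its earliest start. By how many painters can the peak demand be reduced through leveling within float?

Early-start peak: d1:8  d2:3  d3:0  d4:0 ⇒ 8.
Leveled (Activity 1@1, Activity 2@3, Activity 3@4): d1:3  d2:3  d3:2  d4:3 ⇒ 3.
Reduction 8 − 3 = 5.

5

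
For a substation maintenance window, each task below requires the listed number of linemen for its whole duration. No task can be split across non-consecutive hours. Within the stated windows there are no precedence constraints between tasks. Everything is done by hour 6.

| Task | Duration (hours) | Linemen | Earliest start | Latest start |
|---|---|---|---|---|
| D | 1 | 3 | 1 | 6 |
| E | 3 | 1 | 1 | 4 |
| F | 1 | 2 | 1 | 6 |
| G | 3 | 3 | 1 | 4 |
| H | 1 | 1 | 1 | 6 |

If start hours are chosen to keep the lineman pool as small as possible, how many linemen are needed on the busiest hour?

4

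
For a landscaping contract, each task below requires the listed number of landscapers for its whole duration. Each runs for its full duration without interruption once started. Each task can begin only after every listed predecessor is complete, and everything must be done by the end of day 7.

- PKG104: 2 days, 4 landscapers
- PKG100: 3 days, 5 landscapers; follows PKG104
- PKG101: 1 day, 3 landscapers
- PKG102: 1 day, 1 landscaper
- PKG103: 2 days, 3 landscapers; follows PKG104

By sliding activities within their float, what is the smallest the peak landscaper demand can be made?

6

Early-start (PKG104@1, PKG100@3, PKG101@1, PKG102@1, PKG103@3) gives peak 8: d1:8  d2:4  d3:8  d4:8  d5:5  d6:0  d7:0.
Shift PKG101→6, PKG103→6.
Schedule PKG104@1, PKG100@3, PKG101@6, PKG102@1, PKG103@6: d1:5  d2:4  d3:5  d4:5  d5:5  d6:6  d7:3 — peak 6.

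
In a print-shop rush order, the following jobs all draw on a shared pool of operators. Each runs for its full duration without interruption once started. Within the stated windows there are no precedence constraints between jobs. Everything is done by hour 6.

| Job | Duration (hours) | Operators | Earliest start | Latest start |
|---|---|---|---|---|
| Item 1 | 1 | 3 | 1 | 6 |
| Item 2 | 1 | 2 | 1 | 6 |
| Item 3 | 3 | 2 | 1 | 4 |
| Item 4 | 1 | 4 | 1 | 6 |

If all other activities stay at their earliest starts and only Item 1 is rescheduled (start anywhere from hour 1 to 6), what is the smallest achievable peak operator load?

8

Item 1@1: h1:11  h2:2  h3:2  h4:0  h5:0  h6:0 → peak 11
Item 1@2: h1:8  h2:5  h3:2  h4:0  h5:0  h6:0 → peak 8
Item 1@3: h1:8  h2:2  h3:5  h4:0  h5:0  h6:0 → peak 8
Item 1@4: h1:8  h2:2  h3:2  h4:3  h5:0  h6:0 → peak 8
Item 1@5: h1:8  h2:2  h3:2  h4:0  h5:3  h6:0 → peak 8
Item 1@6: h1:8  h2:2  h3:2  h4:0  h5:0  h6:3 → peak 8
Best is Item 1@2, peak 8.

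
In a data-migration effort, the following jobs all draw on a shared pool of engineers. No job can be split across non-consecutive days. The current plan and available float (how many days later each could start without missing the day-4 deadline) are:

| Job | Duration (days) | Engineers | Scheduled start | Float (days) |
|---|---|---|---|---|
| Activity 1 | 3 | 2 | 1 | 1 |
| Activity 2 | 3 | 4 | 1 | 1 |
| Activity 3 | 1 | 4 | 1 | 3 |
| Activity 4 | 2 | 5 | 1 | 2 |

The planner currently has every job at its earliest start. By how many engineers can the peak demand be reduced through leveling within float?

4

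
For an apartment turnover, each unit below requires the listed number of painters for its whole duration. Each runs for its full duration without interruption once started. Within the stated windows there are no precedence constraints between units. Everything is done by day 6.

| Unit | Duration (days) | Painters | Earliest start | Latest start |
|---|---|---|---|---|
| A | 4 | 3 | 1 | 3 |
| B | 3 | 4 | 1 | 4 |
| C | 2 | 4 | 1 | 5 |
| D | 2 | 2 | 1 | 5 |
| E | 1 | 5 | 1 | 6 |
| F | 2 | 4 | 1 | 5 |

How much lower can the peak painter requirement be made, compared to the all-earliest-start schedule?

13

Early-start peak: d1:22  d2:17  d3:7  d4:3  d5:0  d6:0 ⇒ 22.
Leveled (A@1, B@1, C@4, D@1, E@6, F@5): d1:9  d2:9  d3:7  d4:7  d5:8  d6:9 ⇒ 9.
Reduction 22 − 9 = 13.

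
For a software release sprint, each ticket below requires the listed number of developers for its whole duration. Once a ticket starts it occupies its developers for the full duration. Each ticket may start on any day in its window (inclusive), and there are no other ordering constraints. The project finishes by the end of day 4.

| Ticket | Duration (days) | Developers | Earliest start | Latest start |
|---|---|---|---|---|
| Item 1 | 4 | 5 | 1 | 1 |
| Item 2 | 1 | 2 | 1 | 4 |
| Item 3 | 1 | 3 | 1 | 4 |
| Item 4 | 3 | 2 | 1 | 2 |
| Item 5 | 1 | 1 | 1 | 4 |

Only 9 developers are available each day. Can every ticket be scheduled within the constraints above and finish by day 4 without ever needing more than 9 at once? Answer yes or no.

Schedule Item 1@1, Item 2@1, Item 3@4, Item 4@1, Item 5@2: d1:9  d2:8  d3:7  d4:8 — peak 9 ≤ 9.

yes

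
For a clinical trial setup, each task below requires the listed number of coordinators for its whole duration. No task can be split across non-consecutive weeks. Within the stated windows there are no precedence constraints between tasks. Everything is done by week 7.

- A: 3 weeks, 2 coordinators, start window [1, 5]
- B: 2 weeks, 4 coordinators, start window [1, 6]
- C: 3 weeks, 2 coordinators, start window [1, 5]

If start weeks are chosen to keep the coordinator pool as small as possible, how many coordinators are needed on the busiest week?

4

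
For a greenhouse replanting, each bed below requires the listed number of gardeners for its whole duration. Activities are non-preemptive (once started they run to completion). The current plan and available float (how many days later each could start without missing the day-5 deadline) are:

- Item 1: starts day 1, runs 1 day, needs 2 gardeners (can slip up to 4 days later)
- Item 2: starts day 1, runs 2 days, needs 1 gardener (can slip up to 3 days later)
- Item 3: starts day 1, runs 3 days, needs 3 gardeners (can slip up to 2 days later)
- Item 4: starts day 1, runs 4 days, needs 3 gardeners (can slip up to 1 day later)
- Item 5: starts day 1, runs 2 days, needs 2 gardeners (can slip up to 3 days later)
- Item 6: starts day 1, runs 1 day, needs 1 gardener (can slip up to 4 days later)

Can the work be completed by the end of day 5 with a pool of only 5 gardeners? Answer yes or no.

no

Total gardener-days = 30; over 5 days the average is 30/5 > 5, so some day must exceed 5.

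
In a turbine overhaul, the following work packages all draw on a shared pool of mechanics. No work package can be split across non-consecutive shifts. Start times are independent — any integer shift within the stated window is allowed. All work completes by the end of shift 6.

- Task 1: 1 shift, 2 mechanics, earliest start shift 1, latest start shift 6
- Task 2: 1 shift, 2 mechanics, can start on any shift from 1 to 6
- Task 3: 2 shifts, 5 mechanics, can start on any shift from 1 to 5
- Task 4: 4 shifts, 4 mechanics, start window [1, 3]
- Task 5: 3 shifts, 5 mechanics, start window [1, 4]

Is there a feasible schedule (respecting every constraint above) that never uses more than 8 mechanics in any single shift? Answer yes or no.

no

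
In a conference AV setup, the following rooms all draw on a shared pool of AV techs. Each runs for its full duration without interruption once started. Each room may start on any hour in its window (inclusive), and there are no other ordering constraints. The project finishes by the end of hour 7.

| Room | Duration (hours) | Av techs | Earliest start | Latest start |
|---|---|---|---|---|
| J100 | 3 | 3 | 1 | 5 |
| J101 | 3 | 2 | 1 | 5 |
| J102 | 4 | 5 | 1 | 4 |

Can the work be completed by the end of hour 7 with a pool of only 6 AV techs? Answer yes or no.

Schedule J100@1, J101@1, J102@4: h1:5  h2:5  h3:5  h4:5  h5:5  h6:5  h7:5 — peak 5 ≤ 6.

yes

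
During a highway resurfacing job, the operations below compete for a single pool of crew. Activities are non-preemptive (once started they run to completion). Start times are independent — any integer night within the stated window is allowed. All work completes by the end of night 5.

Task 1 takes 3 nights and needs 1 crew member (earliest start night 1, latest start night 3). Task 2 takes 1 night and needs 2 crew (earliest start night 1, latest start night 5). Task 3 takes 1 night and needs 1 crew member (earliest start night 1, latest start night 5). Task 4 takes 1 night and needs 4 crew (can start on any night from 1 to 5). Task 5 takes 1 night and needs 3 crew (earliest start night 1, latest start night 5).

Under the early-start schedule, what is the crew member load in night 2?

At early start, night 2 has: Task 1.
Demand: 1 = 1.

1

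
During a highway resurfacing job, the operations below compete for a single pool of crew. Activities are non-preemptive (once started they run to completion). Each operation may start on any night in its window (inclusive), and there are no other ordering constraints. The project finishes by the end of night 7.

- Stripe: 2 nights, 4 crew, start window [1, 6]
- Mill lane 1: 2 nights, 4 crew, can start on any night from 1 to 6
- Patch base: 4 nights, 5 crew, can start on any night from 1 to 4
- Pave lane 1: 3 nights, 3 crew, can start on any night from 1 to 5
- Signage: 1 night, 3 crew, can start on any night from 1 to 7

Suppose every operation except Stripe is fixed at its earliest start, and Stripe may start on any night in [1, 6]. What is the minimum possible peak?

15

Stripe@1: n1:19  n2:16  n3:8  n4:5  n5:0  n6:0  n7:0 → peak 19
Stripe@2: n1:15  n2:16  n3:12  n4:5  n5:0  n6:0  n7:0 → peak 16
Stripe@3: n1:15  n2:12  n3:12  n4:9  n5:0  n6:0  n7:0 → peak 15
Stripe@4: n1:15  n2:12  n3:8  n4:9  n5:4  n6:0  n7:0 → peak 15
Stripe@5: n1:15  n2:12  n3:8  n4:5  n5:4  n6:4  n7:0 → peak 15
Stripe@6: n1:15  n2:12  n3:8  n4:5  n5:0  n6:4  n7:4 → peak 15
Best is Stripe@3, peak 15.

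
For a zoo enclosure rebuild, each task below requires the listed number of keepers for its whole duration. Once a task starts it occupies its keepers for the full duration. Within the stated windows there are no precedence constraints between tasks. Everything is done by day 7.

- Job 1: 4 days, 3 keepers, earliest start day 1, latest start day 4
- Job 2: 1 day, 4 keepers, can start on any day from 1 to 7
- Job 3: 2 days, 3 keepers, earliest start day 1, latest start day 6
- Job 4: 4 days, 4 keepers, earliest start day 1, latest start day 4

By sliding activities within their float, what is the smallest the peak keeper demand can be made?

7

Early-start (Job 1@1, Job 2@1, Job 3@1, Job 4@1) gives peak 14: d1:14  d2:10  d3:7  d4:7  d5:0  d6:0  d7:0.
Shift Job 3→2, Job 4→4.
Schedule Job 1@1, Job 2@1, Job 3@2, Job 4@4: d1:7  d2:6  d3:6  d4:7  d5:4  d6:4  d7:4 — peak 7.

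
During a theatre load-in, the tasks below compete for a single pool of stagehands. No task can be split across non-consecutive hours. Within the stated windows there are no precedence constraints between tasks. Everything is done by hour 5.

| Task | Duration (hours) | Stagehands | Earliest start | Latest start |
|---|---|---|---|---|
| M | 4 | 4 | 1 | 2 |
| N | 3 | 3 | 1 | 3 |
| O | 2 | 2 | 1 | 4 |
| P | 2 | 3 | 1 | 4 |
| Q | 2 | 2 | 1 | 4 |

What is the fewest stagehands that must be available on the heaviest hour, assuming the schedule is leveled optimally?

9

Early-start (M@1, N@1, O@1, P@1, Q@1) gives peak 14: h1:14  h2:14  h3:7  h4:4  h5:0.
Shift P→4, Q→3.
Schedule M@1, N@1, O@1, P@4, Q@3: h1:9  h2:9  h3:9  h4:9  h5:3 — peak 9.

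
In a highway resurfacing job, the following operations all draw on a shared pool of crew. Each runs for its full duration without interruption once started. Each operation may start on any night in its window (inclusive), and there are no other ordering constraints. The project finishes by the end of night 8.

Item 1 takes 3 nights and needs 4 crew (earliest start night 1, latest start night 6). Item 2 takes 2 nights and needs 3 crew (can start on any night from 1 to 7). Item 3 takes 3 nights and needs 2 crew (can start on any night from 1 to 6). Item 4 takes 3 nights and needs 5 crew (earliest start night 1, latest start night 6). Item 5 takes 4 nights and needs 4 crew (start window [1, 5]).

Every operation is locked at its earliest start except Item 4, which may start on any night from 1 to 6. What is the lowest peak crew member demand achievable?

Item 4@1: n1:18  n2:18  n3:15  n4:4  n5:0  n6:0  n7:0  n8:0 → peak 18
Item 4@2: n1:13  n2:18  n3:15  n4:9  n5:0  n6:0  n7:0  n8:0 → peak 18
Item 4@3: n1:13  n2:13  n3:15  n4:9  n5:5  n6:0  n7:0  n8:0 → peak 15
Item 4@4: n1:13  n2:13  n3:10  n4:9  n5:5  n6:5  n7:0  n8:0 → peak 13
Item 4@5: n1:13  n2:13  n3:10  n4:4  n5:5  n6:5  n7:5  n8:0 → peak 13
Item 4@6: n1:13  n2:13  n3:10  n4:4  n5:0  n6:5  n7:5  n8:5 → peak 13
Best is Item 4@4, peak 13.

13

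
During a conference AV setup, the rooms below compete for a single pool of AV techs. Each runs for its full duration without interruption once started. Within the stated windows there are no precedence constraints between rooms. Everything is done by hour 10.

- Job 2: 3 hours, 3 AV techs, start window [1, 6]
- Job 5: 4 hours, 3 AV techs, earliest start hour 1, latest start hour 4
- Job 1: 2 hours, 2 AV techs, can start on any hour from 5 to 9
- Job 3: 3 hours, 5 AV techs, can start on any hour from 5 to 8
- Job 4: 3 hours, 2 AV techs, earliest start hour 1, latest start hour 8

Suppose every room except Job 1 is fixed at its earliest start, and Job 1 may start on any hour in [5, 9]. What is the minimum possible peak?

8

Job 1@5: h1:8  h2:8  h3:8  h4:3  h5:7  h6:7  h7:5  h8:0  h9:0  h10:0 → peak 8
Job 1@6: h1:8  h2:8  h3:8  h4:3  h5:5  h6:7  h7:7  h8:0  h9:0  h10:0 → peak 8
Job 1@7: h1:8  h2:8  h3:8  h4:3  h5:5  h6:5  h7:7  h8:2  h9:0  h10:0 → peak 8
Job 1@8: h1:8  h2:8  h3:8  h4:3  h5:5  h6:5  h7:5  h8:2  h9:2  h10:0 → peak 8
Job 1@9: h1:8  h2:8  h3:8  h4:3  h5:5  h6:5  h7:5  h8:0  h9:2  h10:2 → peak 8
Best is Job 1@5, peak 8.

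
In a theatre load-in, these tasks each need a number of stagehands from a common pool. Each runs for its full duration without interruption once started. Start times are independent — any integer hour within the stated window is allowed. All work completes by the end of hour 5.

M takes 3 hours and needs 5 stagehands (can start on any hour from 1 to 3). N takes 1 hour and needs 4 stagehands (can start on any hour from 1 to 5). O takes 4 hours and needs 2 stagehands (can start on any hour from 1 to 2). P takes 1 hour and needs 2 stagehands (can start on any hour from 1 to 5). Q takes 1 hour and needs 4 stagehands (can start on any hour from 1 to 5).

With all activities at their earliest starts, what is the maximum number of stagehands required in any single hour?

17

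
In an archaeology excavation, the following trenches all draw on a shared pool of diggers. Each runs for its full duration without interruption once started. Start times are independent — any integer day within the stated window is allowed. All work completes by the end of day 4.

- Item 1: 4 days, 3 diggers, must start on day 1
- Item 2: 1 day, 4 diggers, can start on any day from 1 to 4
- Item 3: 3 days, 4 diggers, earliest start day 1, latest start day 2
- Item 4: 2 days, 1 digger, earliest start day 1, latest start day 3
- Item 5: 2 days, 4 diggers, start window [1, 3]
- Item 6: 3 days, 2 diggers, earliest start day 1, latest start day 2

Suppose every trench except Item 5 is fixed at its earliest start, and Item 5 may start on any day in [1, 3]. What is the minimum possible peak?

14

Item 5@1: d1:18  d2:14  d3:9  d4:3 → peak 18
Item 5@2: d1:14  d2:14  d3:13  d4:3 → peak 14
Item 5@3: d1:14  d2:10  d3:13  d4:7 → peak 14
Best is Item 5@2, peak 14.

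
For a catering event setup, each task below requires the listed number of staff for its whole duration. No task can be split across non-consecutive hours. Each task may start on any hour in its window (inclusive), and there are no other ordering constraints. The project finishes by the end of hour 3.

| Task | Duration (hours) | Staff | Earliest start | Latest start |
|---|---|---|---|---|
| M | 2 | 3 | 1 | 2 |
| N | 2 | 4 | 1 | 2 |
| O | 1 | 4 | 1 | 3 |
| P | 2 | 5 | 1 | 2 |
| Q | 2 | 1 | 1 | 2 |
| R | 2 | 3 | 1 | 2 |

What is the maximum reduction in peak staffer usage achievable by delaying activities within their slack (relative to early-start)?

4

Early-start peak: h1:20  h2:16  h3:0 ⇒ 20.
Leveled (M@1, N@1, O@1, P@1, Q@2, R@2): h1:16  h2:16  h3:4 ⇒ 16.
Reduction 20 − 16 = 4.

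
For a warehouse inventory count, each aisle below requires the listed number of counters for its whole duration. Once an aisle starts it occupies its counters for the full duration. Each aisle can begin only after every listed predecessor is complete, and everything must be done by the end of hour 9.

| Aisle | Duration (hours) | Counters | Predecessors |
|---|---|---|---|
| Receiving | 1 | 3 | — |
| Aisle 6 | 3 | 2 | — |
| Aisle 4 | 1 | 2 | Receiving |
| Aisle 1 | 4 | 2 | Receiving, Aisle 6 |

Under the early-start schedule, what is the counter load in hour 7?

At early start, hour 7 has: Aisle 1.
Demand: 2 = 2.

2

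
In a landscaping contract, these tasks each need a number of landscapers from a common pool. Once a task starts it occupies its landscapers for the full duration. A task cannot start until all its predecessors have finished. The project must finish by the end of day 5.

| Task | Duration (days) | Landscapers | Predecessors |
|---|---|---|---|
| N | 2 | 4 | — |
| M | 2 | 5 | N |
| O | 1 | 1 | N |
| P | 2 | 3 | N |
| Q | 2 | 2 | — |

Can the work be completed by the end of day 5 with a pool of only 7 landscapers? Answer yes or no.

no

The minimum achievable peak is 8; 7 < 8, so no feasible schedule stays within the cap.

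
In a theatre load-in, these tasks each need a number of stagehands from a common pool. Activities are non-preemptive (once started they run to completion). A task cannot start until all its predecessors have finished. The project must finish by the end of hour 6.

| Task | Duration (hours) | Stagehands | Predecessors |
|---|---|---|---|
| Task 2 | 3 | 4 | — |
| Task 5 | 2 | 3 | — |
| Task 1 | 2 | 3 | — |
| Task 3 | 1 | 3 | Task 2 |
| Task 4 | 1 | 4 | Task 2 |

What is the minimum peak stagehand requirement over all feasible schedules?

Early-start (Task 2@1, Task 5@1, Task 1@1, Task 3@4, Task 4@4) gives peak 10: h1:10  h2:10  h3:4  h4:7  h5:0  h6:0.
Shift Task 1→3, Task 4→5.
Schedule Task 2@1, Task 5@1, Task 1@3, Task 3@4, Task 4@5: h1:7  h2:7  h3:7  h4:6  h5:4  h6:0 — peak 7.

7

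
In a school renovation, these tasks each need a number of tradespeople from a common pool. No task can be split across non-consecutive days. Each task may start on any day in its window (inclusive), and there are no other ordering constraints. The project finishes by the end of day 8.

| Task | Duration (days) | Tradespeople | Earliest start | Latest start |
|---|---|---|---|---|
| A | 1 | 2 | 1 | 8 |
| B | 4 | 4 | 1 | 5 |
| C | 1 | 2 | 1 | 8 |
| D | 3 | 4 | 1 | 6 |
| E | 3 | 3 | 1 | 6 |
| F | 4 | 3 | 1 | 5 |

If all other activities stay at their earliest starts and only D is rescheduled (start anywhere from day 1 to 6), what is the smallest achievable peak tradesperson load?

14

D@1: d1:18  d2:14  d3:14  d4:7  d5:0  d6:0  d7:0  d8:0 → peak 18
D@2: d1:14  d2:14  d3:14  d4:11  d5:0  d6:0  d7:0  d8:0 → peak 14
D@3: d1:14  d2:10  d3:14  d4:11  d5:4  d6:0  d7:0  d8:0 → peak 14
D@4: d1:14  d2:10  d3:10  d4:11  d5:4  d6:4  d7:0  d8:0 → peak 14
D@5: d1:14  d2:10  d3:10  d4:7  d5:4  d6:4  d7:4  d8:0 → peak 14
D@6: d1:14  d2:10  d3:10  d4:7  d5:0  d6:4  d7:4  d8:4 → peak 14
Best is D@2, peak 14.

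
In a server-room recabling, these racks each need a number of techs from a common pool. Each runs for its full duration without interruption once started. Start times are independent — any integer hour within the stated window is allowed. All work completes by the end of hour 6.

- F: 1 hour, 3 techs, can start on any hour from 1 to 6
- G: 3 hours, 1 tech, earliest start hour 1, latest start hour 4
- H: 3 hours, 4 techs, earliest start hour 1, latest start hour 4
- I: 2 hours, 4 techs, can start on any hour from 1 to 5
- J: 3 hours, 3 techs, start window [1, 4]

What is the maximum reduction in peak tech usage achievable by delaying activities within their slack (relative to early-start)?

8

Early-start peak: h1:15  h2:12  h3:8  h4:0  h5:0  h6:0 ⇒ 15.
Leveled (F@1, G@1, H@2, I@5, J@4): h1:4  h2:5  h3:5  h4:7  h5:7  h6:7 ⇒ 7.
Reduction 15 − 7 = 8.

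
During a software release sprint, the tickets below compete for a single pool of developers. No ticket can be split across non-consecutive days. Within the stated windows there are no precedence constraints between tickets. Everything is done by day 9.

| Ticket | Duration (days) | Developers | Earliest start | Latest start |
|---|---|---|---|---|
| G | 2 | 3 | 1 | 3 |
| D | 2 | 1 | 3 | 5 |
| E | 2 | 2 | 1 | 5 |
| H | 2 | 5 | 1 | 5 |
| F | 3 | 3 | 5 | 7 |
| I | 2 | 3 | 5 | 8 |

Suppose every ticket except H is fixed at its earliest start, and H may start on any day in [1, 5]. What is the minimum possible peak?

6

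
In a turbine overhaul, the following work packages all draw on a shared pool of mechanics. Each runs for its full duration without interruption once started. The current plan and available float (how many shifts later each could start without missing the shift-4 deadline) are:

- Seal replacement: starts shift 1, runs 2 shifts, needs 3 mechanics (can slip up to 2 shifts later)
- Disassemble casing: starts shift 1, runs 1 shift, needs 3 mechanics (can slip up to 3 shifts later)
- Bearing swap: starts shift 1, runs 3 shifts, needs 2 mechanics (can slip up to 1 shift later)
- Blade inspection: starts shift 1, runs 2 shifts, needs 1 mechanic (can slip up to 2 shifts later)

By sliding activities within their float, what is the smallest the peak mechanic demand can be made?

Early-start (Seal replacement@1, Disassemble casing@1, Bearing swap@1, Blade inspection@1) gives peak 9: s1:9  s2:6  s3:2  s4:0.
Shift Disassemble casing→4, Blade inspection→3.
Schedule Seal replacement@1, Disassemble casing@4, Bearing swap@1, Blade inspection@3: s1:5  s2:5  s3:3  s4:4 — peak 5.
Total mechanic-shifts = 17 over 4 shifts ⇒ peak ≥ ⌈17/4⌉ = 5, so 5 is optimal.

5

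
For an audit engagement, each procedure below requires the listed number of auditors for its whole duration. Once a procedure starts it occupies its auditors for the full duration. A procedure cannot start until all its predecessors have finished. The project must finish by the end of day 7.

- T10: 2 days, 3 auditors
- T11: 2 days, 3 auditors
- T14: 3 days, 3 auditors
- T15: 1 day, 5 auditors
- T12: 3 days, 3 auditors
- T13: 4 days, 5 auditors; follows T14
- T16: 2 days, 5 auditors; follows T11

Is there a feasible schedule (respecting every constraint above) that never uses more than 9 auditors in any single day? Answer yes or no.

Total auditor-days = 65; over 7 days the average is 65/7 > 9, so some day must exceed 9.

no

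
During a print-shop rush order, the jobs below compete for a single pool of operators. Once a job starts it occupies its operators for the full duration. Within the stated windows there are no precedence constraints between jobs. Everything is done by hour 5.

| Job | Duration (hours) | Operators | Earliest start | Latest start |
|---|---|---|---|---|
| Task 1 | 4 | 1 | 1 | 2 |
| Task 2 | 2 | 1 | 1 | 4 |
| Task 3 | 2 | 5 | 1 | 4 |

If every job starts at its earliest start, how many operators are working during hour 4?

1

At early start, hour 4 has: Task 1.
Demand: 1 = 1.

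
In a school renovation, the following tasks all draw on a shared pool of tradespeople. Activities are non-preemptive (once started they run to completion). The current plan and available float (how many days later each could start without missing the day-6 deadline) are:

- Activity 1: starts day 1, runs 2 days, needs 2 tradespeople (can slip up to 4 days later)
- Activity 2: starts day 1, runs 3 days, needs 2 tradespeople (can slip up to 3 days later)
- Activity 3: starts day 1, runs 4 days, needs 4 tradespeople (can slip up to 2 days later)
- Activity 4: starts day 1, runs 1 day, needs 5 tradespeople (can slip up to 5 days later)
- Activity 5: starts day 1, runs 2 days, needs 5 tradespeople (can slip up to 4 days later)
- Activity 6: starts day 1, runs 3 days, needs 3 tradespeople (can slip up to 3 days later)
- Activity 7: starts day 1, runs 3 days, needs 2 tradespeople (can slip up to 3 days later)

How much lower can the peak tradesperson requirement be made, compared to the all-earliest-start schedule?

12

Early-start peak: d1:23  d2:18  d3:11  d4:4  d5:0  d6:0 ⇒ 23.
Leveled (Activity 1@1, Activity 2@1, Activity 3@1, Activity 4@3, Activity 5@5, Activity 6@4, Activity 7@4): d1:8  d2:8  d3:11  d4:9  d5:10  d6:10 ⇒ 11.
Reduction 23 − 11 = 12.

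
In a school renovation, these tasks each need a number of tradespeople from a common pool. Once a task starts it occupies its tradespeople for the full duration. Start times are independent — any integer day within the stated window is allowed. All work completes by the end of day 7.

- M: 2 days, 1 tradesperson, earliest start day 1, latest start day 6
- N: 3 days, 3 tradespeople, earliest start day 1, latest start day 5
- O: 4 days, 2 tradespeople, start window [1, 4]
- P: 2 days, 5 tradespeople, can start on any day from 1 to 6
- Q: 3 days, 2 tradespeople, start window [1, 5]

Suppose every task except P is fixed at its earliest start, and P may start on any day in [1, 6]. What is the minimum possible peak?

8

P@1: d1:13  d2:13  d3:7  d4:2  d5:0  d6:0  d7:0 → peak 13
P@2: d1:8  d2:13  d3:12  d4:2  d5:0  d6:0  d7:0 → peak 13
P@3: d1:8  d2:8  d3:12  d4:7  d5:0  d6:0  d7:0 → peak 12
P@4: d1:8  d2:8  d3:7  d4:7  d5:5  d6:0  d7:0 → peak 8
P@5: d1:8  d2:8  d3:7  d4:2  d5:5  d6:5  d7:0 → peak 8
P@6: d1:8  d2:8  d3:7  d4:2  d5:0  d6:5  d7:5 → peak 8
Best is P@4, peak 8.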